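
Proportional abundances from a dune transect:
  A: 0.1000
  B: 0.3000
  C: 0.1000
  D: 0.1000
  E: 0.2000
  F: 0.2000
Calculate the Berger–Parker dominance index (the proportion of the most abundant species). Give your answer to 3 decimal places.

0.300

The largest proportion is 0.3, i.e. d = 0.300 to 3 decimal places.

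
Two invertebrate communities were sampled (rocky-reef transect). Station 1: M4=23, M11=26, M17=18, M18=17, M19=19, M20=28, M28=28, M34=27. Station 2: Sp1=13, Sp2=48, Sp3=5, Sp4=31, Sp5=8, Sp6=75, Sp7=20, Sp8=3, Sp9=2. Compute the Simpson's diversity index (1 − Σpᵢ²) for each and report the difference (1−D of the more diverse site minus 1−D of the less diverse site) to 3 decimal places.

0.098

Station 1: N=186, proportions 0.12366, 0.13978, 0.09677, 0.0914, 0.10215, 0.15054, 0.15054, 0.14516, giving 1−D = 0.87062 (working shown to 5 dp, full precision carried).
Station 2: N=205, proportions 0.06341, 0.23415, 0.02439, 0.15122, 0.03902, 0.36585, 0.09756, 0.01463, 0.00976, giving 1−D = 0.77249.
Difference = |0.87062 − 0.77249| = 0.09813, i.e. 0.098 to 3 decimal places.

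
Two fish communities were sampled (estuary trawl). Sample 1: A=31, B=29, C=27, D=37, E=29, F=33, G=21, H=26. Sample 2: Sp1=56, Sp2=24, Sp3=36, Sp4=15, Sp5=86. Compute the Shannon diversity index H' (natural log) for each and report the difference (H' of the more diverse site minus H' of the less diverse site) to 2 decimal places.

0.62

Sample 1: N=233, proportions 0.133, 0.1245, 0.1159, 0.1588, 0.1245, 0.1416, 0.0901, 0.1116, giving H' = 2.0674 (working shown to 4 dp, full precision carried).
Sample 2: N=217, proportions 0.2581, 0.1106, 0.1659, 0.0691, 0.3963, giving H' = 1.4426.
Difference = |2.0674 − 1.4426| = 0.6248, i.e. 0.62 to 2 decimal places.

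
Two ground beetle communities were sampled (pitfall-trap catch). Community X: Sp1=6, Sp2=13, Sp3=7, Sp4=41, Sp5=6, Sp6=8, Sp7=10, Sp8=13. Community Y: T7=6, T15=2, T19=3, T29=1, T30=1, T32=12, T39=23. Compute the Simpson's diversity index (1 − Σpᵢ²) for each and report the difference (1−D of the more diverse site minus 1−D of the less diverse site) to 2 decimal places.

Community X: N=104, proportions 0.0577, 0.125, 0.0673, 0.3942, 0.0577, 0.0769, 0.0962, 0.125, giving 1−D = 0.7870 (working shown to 4 dp, full precision carried).
Community Y: N=48, proportions 0.125, 0.0417, 0.0625, 0.0208, 0.0208, 0.25, 0.4792, giving 1−D = 0.6858.
Difference = |0.7870 − 0.6858| = 0.1012, i.e. 0.10 to 2 decimal places.

0.10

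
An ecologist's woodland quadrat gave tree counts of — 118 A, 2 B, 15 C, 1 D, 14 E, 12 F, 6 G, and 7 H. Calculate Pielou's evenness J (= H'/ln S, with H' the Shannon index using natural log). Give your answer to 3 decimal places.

Total N = 118+2+15+1+14+12+6+7 = 175, so the proportions are 0.67429, 0.01143, 0.08571, 0.00571, 0.08, 0.06857, 0.03429, 0.04 (working shown to 5 dp, full precision carried).
H' = −Σ pᵢ ln pᵢ = −((-0.26574) + (-0.05110) + (-0.21058) + (-0.02951) + (-0.20206) + (-0.18376) + (-0.11565) + (-0.12876)) = 1.18715.
With S = 8 species, ln S = 2.07944, so J = 1.18715/2.07944 = 0.57090, i.e. 0.571 to 3 decimal places.

0.571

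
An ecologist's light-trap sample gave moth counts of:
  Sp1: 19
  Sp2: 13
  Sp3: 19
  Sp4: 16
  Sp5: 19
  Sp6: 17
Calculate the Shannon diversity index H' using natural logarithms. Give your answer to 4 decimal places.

Total N = 19+13+19+16+19+17 = 103, so the proportions are 0.184466, 0.126214, 0.184466, 0.15534, 0.184466, 0.165049 (working shown to 6 dp, full precision carried).
Each pᵢ ln pᵢ term: 0.184466×(-1.690290)=-0.311801, 0.126214×(-2.069780)=-0.261234, 0.184466×(-1.690290)=-0.311801, 0.15534×(-1.862140)=-0.289265, 0.184466×(-1.690290)=-0.311801, 0.165049×(-1.801516)=-0.297338.
Sum = -1.783240, so H' = 1.7832.

1.7832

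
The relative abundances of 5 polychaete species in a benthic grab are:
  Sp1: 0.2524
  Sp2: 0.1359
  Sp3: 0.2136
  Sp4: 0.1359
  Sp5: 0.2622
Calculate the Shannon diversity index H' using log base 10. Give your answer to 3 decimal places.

0.682

Each pᵢ log₁₀ pᵢ term (working shown to 5 dp, full precision carried): 0.2524×(-0.59791)=-0.15091, 0.1359×(-0.86678)=-0.11780, 0.2136×(-0.67040)=-0.14320, 0.1359×(-0.86678)=-0.11780, 0.2622×(-0.58137)=-0.15243.
Sum = -0.68214, so H' = 0.682.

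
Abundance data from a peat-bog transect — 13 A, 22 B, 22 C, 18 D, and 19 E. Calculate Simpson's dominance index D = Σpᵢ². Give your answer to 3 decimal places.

0.206

Total N = 13+22+22+18+19 = 94, so the proportions are 0.1383, 0.23404, 0.23404, 0.19149, 0.20213 (working shown to 5 dp, full precision carried).
D = 0.1383² + 0.23404² + 0.23404² + 0.19149² + 0.20213² = 0.01913 + 0.05478 + 0.05478 + 0.03667 + 0.04086 = 0.20620.
To 3 decimal places, D = 0.206.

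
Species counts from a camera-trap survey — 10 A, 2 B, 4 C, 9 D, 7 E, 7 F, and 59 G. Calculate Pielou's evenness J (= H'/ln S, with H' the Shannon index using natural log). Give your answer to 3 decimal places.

0.691

Total N = 10+2+4+9+7+7+59 = 98, so the proportions are 0.10204, 0.02041, 0.04082, 0.09184, 0.07143, 0.07143, 0.60204 (working shown to 5 dp, full precision carried).
H' = −Σ pᵢ ln pᵢ = −((-0.23290) + (-0.07942) + (-0.13056) + (-0.21928) + (-0.18850) + (-0.18850) + (-0.30549)) = 1.34466.
With S = 7 species, ln S = 1.94591, so J = 1.34466/1.94591 = 0.69102, i.e. 0.691 to 3 decimal places.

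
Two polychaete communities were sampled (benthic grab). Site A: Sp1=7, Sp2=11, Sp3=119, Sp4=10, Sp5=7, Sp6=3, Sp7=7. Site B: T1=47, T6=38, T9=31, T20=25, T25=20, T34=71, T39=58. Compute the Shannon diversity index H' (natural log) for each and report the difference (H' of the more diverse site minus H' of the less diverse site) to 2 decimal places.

0.80

Site A: N=164, proportions 0.0427, 0.0671, 0.7256, 0.061, 0.0427, 0.0183, 0.0427, giving H' = 1.0616 (working shown to 4 dp, full precision carried).
Site B: N=290, proportions 0.1621, 0.131, 0.1069, 0.0862, 0.069, 0.2448, 0.2, giving H' = 1.8624.
Difference = |1.0616 − 1.8624| = 0.8008, i.e. 0.80 to 2 decimal places.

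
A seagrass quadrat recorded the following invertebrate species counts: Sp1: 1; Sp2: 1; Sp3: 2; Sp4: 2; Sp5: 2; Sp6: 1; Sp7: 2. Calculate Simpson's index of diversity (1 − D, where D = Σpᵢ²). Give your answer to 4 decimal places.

Total N = 1+1+2+2+2+1+2 = 11, so the proportions are 0.090909, 0.090909, 0.181818, 0.181818, 0.181818, 0.090909, 0.181818 (working shown to 6 dp, full precision carried).
D = 0.090909² + 0.090909² + 0.181818² + 0.181818² + 0.181818² + 0.090909² + 0.181818² = 0.008264 + 0.008264 + 0.033058 + 0.033058 + 0.033058 + 0.008264 + 0.033058 = 0.157025.
So 1 − D = 0.842975, i.e. 0.8430 to 4 decimal places.

0.8430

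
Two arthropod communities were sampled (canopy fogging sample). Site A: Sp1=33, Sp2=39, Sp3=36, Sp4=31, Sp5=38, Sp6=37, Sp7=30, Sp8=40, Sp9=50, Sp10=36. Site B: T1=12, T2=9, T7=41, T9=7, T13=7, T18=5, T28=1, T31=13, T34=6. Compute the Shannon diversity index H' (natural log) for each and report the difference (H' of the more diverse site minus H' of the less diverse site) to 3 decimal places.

0.462

Site A: N=370, proportions 0.08919, 0.10541, 0.0973, 0.08378, 0.1027, 0.1, 0.08108, 0.10811, 0.13514, 0.0973, giving H' = 2.29254 (working shown to 5 dp, full precision carried).
Site B: N=101, proportions 0.11881, 0.08911, 0.40594, 0.06931, 0.06931, 0.0495, 0.0099, 0.12871, 0.05941, giving H' = 1.83061.
Difference = |2.29254 − 1.83061| = 0.46193, i.e. 0.462 to 3 decimal places.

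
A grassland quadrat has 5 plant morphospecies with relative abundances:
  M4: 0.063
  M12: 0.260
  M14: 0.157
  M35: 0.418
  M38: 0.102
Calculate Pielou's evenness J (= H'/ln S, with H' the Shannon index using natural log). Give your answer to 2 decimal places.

0.88

H' = −Σ pᵢ ln pᵢ = −((-0.1742) + (-0.3502) + (-0.2907) + (-0.3646) + (-0.2328)) = 1.4126 (working shown to 4 dp, full precision carried).
With S = 5 species, ln S = 1.6094, so J = 1.4126/1.6094 = 0.8777, i.e. 0.88 to 2 decimal places.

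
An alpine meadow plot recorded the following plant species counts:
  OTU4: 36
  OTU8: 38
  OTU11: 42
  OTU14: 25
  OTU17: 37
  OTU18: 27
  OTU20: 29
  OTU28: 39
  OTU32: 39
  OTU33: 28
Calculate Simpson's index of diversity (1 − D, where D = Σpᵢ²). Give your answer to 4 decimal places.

Total N = 36+38+42+25+37+27+29+39+39+28 = 340, so the proportions are 0.105882, 0.111765, 0.123529, 0.073529, 0.108824, 0.079412, 0.085294, 0.114706, 0.114706, 0.082353 (working shown to 6 dp, full precision carried).
D = 0.105882² + 0.111765² + 0.123529² + 0.073529² + 0.108824² + 0.079412² + 0.085294² + 0.114706² + 0.114706² + 0.082353² = 0.011211 + 0.012491 + 0.015260 + 0.005407 + 0.011843 + 0.006306 + 0.007275 + 0.013157 + 0.013157 + 0.006782 = 0.102889.
So 1 − D = 0.897111, i.e. 0.8971 to 4 decimal places.

0.8971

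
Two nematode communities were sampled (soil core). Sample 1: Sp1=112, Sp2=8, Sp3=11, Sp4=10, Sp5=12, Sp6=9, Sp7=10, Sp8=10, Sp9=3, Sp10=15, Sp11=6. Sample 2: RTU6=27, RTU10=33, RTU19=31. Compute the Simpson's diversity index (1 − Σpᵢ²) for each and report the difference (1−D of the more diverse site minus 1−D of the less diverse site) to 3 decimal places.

Sample 1: N=206, proportions 0.54369, 0.03883, 0.0534, 0.04854, 0.05825, 0.04369, 0.04854, 0.04854, 0.01456, 0.07282, 0.02913, giving 1−D = 0.68131 (working shown to 5 dp, full precision carried).
Sample 2: N=91, proportions 0.2967, 0.36264, 0.34066, giving 1−D = 0.66441.
Difference = |0.68131 − 0.66441| = 0.01690, i.e. 0.017 to 3 decimal places.

0.017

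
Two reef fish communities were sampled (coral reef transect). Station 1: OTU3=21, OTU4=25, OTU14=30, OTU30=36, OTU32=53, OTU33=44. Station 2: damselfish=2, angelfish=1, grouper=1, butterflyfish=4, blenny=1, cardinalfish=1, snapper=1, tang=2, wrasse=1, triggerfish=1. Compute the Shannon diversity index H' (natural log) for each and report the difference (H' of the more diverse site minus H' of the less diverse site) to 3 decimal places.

0.411

Station 1: N=209, proportions 0.10048, 0.11962, 0.14354, 0.17225, 0.25359, 0.21053, giving H' = 1.74243 (working shown to 5 dp, full precision carried).
Station 2: N=15, proportions 0.13333, 0.06667, 0.06667, 0.26667, 0.06667, 0.06667, 0.06667, 0.13333, 0.06667, 0.06667, giving H' = 2.15353.
Difference = |1.74243 − 2.15353| = 0.41110, i.e. 0.411 to 3 decimal places.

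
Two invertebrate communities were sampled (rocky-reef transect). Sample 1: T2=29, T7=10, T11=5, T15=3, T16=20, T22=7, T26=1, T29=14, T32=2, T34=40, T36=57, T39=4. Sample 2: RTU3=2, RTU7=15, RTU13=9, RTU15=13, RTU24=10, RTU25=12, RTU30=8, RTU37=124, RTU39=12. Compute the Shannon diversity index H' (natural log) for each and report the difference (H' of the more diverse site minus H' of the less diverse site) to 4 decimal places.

0.5306

Sample 1: N=192, proportions 0.151042, 0.052083, 0.026042, 0.015625, 0.104167, 0.036458, 0.005208, 0.072917, 0.010417, 0.208333, 0.296875, 0.020833, giving H' = 1.989559 (working shown to 6 dp, full precision carried).
Sample 2: N=205, proportions 0.009756, 0.073171, 0.043902, 0.063415, 0.04878, 0.058537, 0.039024, 0.604878, 0.058537, giving H' = 1.458910.
Difference = |1.989559 − 1.458910| = 0.530649, i.e. 0.5306 to 4 decimal places.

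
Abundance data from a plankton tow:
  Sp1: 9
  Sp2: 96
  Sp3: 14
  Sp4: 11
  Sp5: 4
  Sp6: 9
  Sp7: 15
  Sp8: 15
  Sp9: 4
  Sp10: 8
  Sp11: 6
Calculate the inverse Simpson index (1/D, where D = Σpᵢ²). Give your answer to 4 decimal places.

Total N = 9+96+14+11+4+9+15+15+4+8+6 = 191, so the proportions are 0.04712042, 0.5026178, 0.07329843, 0.05759162, 0.02094241, 0.04712042, 0.07853403, 0.07853403, 0.02094241, 0.04188482, 0.03141361 (working shown to 8 dp, full precision carried).
D = 0.04712042² + 0.5026178² + 0.07329843² + 0.05759162² + 0.02094241² + 0.04712042² + 0.07853403² + 0.07853403² + 0.02094241² + 0.04188482² + 0.03141361² = 0.00222033 + 0.25262465 + 0.00537266 + 0.00331680 + 0.00043858 + 0.00222033 + 0.00616759 + 0.00616759 + 0.00043858 + 0.00175434 + 0.00098682 = 0.28170829.
So 1/D = 3.549771, i.e. 3.5498 to 4 decimal places.

3.5498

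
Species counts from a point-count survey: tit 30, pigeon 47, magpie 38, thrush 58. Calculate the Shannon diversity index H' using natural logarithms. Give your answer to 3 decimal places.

Total N = 30+47+38+58 = 173, so the proportions are 0.17341, 0.27168, 0.21965, 0.33526 (working shown to 5 dp, full precision carried).
Each pᵢ ln pᵢ term: 0.17341×(-1.75209)=-0.30383, 0.27168×(-1.30314)=-0.35403, 0.21965×(-1.51571)=-0.33293, 0.33526×(-1.09285)=-0.36639.
Sum = -1.35718, so H' = 1.357.

1.357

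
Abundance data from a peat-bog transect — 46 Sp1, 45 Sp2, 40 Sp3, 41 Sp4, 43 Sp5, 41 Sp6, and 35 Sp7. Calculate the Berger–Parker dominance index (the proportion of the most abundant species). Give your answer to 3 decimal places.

Total N = 46+45+40+41+43+41+35 = 291, so the proportions are 0.15808, 0.15464, 0.13746, 0.14089, 0.14777, 0.14089, 0.12027 (working shown to 5 dp, full precision carried).
The largest proportion is 0.15808, i.e. d = 0.158 to 3 decimal places.

0.158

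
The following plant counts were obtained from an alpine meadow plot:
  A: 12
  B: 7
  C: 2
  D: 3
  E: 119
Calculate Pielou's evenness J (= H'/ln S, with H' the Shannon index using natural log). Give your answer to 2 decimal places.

Total N = 12+7+2+3+119 = 143, so the proportions are 0.0839, 0.049, 0.014, 0.021, 0.8322 (working shown to 4 dp, full precision carried).
H' = −Σ pᵢ ln pᵢ = −((-0.2079) + (-0.1477) + (-0.0597) + (-0.0811) + (-0.1529)) = 0.6493.
With S = 5 species, ln S = 1.6094, so J = 0.6493/1.6094 = 0.4034, i.e. 0.40 to 2 decimal places.

0.40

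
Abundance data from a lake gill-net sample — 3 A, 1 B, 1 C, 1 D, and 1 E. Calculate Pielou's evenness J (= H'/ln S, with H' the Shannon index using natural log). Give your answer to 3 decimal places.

0.917

Total N = 3+1+1+1+1 = 7, so the proportions are 0.42857, 0.14286, 0.14286, 0.14286, 0.14286 (working shown to 5 dp, full precision carried).
H' = −Σ pᵢ ln pᵢ = −((-0.36313) + (-0.27799) + (-0.27799) + (-0.27799) + (-0.27799)) = 1.47508.
With S = 5 species, ln S = 1.60944, so J = 1.47508/1.60944 = 0.91652, i.e. 0.917 to 3 decimal places.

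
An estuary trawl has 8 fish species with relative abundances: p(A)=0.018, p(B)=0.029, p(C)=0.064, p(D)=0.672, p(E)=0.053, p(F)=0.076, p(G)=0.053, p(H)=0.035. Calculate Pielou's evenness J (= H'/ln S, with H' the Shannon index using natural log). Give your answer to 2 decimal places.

0.60

H' = −Σ pᵢ ln pᵢ = −((-0.0723) + (-0.1027) + (-0.1759) + (-0.2671) + (-0.1557) + (-0.1959) + (-0.1557) + (-0.1173)) = 1.2426 (working shown to 4 dp, full precision carried).
With S = 8 species, ln S = 2.0794, so J = 1.2426/2.0794 = 0.5976, i.e. 0.60 to 2 decimal places.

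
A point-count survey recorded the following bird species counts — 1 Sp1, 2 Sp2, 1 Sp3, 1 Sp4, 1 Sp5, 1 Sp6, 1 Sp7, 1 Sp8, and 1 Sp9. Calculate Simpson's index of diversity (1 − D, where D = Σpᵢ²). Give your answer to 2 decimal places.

Total N = 1+2+1+1+1+1+1+1+1 = 10, so the proportions are 0.1, 0.2, 0.1, 0.1, 0.1, 0.1, 0.1, 0.1, 0.1 (working shown to 4 dp, full precision carried).
D = 0.1² + 0.2² + 0.1² + 0.1² + 0.1² + 0.1² + 0.1² + 0.1² + 0.1² = 0.0100 + 0.0400 + 0.0100 + 0.0100 + 0.0100 + 0.0100 + 0.0100 + 0.0100 + 0.0100 = 0.1200.
So 1 − D = 0.8800, i.e. 0.88 to 2 decimal places.

0.88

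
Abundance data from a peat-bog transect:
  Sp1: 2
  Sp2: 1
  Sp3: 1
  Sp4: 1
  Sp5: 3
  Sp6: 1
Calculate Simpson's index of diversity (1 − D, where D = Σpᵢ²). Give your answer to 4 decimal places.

Total N = 2+1+1+1+3+1 = 9, so the proportions are 0.222222, 0.111111, 0.111111, 0.111111, 0.333333, 0.111111 (working shown to 6 dp, full precision carried).
D = 0.222222² + 0.111111² + 0.111111² + 0.111111² + 0.333333² + 0.111111² = 0.049383 + 0.012346 + 0.012346 + 0.012346 + 0.111111 + 0.012346 = 0.209877.
So 1 − D = 0.790123, i.e. 0.7901 to 4 decimal places.

0.7901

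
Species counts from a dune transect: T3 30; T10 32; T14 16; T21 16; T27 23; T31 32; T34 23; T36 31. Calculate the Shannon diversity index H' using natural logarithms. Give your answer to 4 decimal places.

Total N = 30+32+16+16+23+32+23+31 = 203, so the proportions are 0.147783, 0.157635, 0.078818, 0.078818, 0.1133, 0.157635, 0.1133, 0.152709 (working shown to 6 dp, full precision carried).
Each pᵢ ln pᵢ term: 0.147783×(-1.912009)=-0.282563, 0.157635×(-1.847470)=-0.291227, 0.078818×(-2.540617)=-0.200246, 0.078818×(-2.540617)=-0.200246, 0.1133×(-2.177712)=-0.246736, 0.157635×(-1.847470)=-0.291227, 0.1133×(-2.177712)=-0.246736, 0.152709×(-1.879219)=-0.286974.
Sum = -2.045954, so H' = 2.0460.

2.0460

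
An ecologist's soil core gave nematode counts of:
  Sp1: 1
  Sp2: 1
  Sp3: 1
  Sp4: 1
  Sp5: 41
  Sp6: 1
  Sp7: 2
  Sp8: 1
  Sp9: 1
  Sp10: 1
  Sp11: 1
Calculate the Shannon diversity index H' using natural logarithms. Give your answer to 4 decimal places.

0.9966

Total N = 1+1+1+1+41+1+2+1+1+1+1 = 52, so the proportions are 0.019231, 0.019231, 0.019231, 0.019231, 0.788462, 0.019231, 0.038462, 0.019231, 0.019231, 0.019231, 0.019231 (working shown to 6 dp, full precision carried).
Each pᵢ ln pᵢ term: 0.019231×(-3.951244)=-0.075985, 0.019231×(-3.951244)=-0.075985, 0.019231×(-3.951244)=-0.075985, 0.019231×(-3.951244)=-0.075985, 0.788462×(-0.237672)=-0.187395, 0.019231×(-3.951244)=-0.075985, 0.038462×(-3.258097)=-0.125311, 0.019231×(-3.951244)=-0.075985, 0.019231×(-3.951244)=-0.075985, 0.019231×(-3.951244)=-0.075985, 0.019231×(-3.951244)=-0.075985.
Sum = -0.996575, so H' = 0.9966.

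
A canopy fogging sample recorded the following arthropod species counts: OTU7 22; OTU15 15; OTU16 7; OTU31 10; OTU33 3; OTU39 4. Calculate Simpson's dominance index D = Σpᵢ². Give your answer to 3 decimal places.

Total N = 22+15+7+10+3+4 = 61, so the proportions are 0.36066, 0.2459, 0.11475, 0.16393, 0.04918, 0.06557 (working shown to 5 dp, full precision carried).
D = 0.36066² + 0.2459² + 0.11475² + 0.16393² + 0.04918² + 0.06557² = 0.13007 + 0.06047 + 0.01317 + 0.02687 + 0.00242 + 0.00430 = 0.23730.
To 3 decimal places, D = 0.237.

0.237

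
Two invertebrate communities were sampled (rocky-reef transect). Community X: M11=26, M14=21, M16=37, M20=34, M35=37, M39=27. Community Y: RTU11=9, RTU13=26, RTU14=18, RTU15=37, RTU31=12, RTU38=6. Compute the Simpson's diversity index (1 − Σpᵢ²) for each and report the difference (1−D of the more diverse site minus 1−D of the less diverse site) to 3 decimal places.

0.052

Community X: N=182, proportions 0.14286, 0.11538, 0.2033, 0.18681, 0.2033, 0.14835, giving 1−D = 0.82671 (working shown to 5 dp, full precision carried).
Community Y: N=108, proportions 0.08333, 0.24074, 0.16667, 0.34259, 0.11111, 0.05556, giving 1−D = 0.77452.
Difference = |0.82671 − 0.77452| = 0.05219, i.e. 0.052 to 3 decimal places.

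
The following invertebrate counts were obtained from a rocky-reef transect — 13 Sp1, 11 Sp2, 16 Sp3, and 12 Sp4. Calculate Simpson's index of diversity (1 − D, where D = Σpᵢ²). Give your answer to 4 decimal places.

0.7448

Total N = 13+11+16+12 = 52, so the proportions are 0.25, 0.211538, 0.307692, 0.230769 (working shown to 6 dp, full precision carried).
D = 0.25² + 0.211538² + 0.307692² + 0.230769² = 0.062500 + 0.044749 + 0.094675 + 0.053254 = 0.255178.
So 1 − D = 0.744822, i.e. 0.7448 to 4 decimal places.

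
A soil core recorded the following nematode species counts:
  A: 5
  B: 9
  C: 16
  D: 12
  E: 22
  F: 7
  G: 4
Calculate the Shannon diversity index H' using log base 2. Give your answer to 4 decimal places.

Total N = 5+9+16+12+22+7+4 = 75, so the proportions are 0.066667, 0.12, 0.213333, 0.16, 0.293333, 0.093333, 0.053333 (working shown to 6 dp, full precision carried).
Each pᵢ log₂ pᵢ term: 0.066667×(-3.906891)=-0.260459, 0.12×(-3.058894)=-0.367067, 0.213333×(-2.228819)=-0.475481, 0.16×(-2.643856)=-0.423017, 0.293333×(-1.769387)=-0.519020, 0.093333×(-3.421464)=-0.319337, 0.053333×(-4.228819)=-0.225537.
Sum = -2.589919, so H' = 2.5899.

2.5899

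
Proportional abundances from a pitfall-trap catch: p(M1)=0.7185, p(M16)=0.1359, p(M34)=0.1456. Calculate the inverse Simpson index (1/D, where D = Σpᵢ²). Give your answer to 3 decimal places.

1.799

D = 0.7185² + 0.1359² + 0.1456² = 0.516242 + 0.018469 + 0.021199 = 0.555910 (working shown to 6 dp, full precision carried).
So 1/D = 1.79885, i.e. 1.799 to 3 decimal places.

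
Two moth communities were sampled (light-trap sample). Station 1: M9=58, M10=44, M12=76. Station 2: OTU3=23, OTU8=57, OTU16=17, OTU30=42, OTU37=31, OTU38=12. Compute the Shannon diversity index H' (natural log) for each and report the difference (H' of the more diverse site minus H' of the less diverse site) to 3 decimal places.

Station 1: N=178, proportions 0.32584, 0.24719, 0.42697, giving H' = 1.07422 (working shown to 5 dp, full precision carried).
Station 2: N=182, proportions 0.12637, 0.31319, 0.09341, 0.23077, 0.17033, 0.06593, giving H' = 1.66560.
Difference = |1.07422 − 1.66560| = 0.59138, i.e. 0.591 to 3 decimal places.

0.591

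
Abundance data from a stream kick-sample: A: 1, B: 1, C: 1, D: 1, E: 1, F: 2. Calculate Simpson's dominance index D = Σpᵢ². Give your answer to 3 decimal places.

0.184

Total N = 1+1+1+1+1+2 = 7, so the proportions are 0.14286, 0.14286, 0.14286, 0.14286, 0.14286, 0.28571 (working shown to 5 dp, full precision carried).
D = 0.14286² + 0.14286² + 0.14286² + 0.14286² + 0.14286² + 0.28571² = 0.02041 + 0.02041 + 0.02041 + 0.02041 + 0.02041 + 0.08163 = 0.18367.
To 3 decimal places, D = 0.184.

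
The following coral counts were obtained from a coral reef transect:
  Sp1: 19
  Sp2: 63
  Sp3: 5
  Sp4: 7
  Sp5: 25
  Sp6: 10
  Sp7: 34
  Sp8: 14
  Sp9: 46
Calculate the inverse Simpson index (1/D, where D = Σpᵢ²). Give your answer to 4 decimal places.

Total N = 19+63+5+7+25+10+34+14+46 = 223, so the proportions are 0.08520179, 0.28251121, 0.02242152, 0.03139013, 0.11210762, 0.04484305, 0.15246637, 0.06278027, 0.20627803 (working shown to 8 dp, full precision carried).
D = 0.08520179² + 0.28251121² + 0.02242152² + 0.03139013² + 0.11210762² + 0.04484305² + 0.15246637² + 0.06278027² + 0.20627803² = 0.00725935 + 0.07981258 + 0.00050272 + 0.00098534 + 0.01256812 + 0.00201090 + 0.02324599 + 0.00394136 + 0.04255062 = 0.17287699.
So 1/D = 5.784460, i.e. 5.7845 to 4 decimal places.

5.7845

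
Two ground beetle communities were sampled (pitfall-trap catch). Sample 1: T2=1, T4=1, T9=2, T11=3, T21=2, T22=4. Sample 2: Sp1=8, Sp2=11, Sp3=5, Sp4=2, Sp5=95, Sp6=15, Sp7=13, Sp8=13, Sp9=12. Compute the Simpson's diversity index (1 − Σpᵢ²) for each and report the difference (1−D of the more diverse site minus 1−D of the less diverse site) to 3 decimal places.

0.121

Sample 1: N=13, proportions 0.07692, 0.07692, 0.15385, 0.23077, 0.15385, 0.30769, giving 1−D = 0.79290 (working shown to 5 dp, full precision carried).
Sample 2: N=174, proportions 0.04598, 0.06322, 0.02874, 0.01149, 0.54598, 0.08621, 0.07471, 0.07471, 0.06897, giving 1−D = 0.67149.
Difference = |0.79290 − 0.67149| = 0.12141, i.e. 0.121 to 3 decimal places.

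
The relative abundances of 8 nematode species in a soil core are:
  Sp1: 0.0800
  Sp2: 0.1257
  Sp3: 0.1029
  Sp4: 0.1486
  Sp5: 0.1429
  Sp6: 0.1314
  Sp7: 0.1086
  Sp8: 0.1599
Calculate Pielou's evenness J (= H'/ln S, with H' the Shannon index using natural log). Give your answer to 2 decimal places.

0.99

H' = −Σ pᵢ ln pᵢ = −((-0.2021) + (-0.2607) + (-0.2340) + (-0.2833) + (-0.2780) + (-0.2667) + (-0.2411) + (-0.2931)) = 2.0590 (working shown to 4 dp, full precision carried).
With S = 8 species, ln S = 2.0794, so J = 2.0590/2.0794 = 0.9902, i.e. 0.99 to 2 decimal places.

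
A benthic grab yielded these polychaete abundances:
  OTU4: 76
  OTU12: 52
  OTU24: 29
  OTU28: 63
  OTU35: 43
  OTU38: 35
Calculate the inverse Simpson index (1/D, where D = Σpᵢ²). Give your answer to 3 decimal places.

5.427

Total N = 76+52+29+63+43+35 = 298, so the proportions are 0.2550336, 0.1744966, 0.0973154, 0.2114094, 0.1442953, 0.1174497 (working shown to 7 dp, full precision carried).
D = 0.2550336² + 0.1744966² + 0.0973154² + 0.2114094² + 0.1442953² + 0.1174497² = 0.0650421 + 0.0304491 + 0.0094703 + 0.0446939 + 0.0208211 + 0.0137944 = 0.1842710.
So 1/D = 5.42679, i.e. 5.427 to 3 decimal places.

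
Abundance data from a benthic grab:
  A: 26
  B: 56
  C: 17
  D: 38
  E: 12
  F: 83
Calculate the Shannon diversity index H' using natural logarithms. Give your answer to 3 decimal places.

1.597

Total N = 26+56+17+38+12+83 = 232, so the proportions are 0.11207, 0.24138, 0.07328, 0.16379, 0.05172, 0.35776 (working shown to 5 dp, full precision carried).
Each pᵢ ln pᵢ term: 0.11207×(-2.18864)=-0.24528, 0.24138×(-1.42139)=-0.34309, 0.07328×(-2.61352)=-0.19151, 0.16379×(-1.80915)=-0.29633, 0.05172×(-2.96183)=-0.15320, 0.35776×(-1.02790)=-0.36774.
Sum = -1.59714, so H' = 1.597.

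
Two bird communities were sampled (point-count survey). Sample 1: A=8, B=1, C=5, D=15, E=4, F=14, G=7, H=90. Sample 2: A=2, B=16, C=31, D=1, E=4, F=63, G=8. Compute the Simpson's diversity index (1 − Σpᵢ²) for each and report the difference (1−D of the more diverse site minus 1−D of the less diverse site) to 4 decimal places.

Sample 1: N=144, proportions 0.055556, 0.006944, 0.034722, 0.104167, 0.027778, 0.097222, 0.048611, 0.625, giving 1−D = 0.581597 (working shown to 6 dp, full precision carried).
Sample 2: N=125, proportions 0.016, 0.128, 0.248, 0.008, 0.032, 0.504, 0.064, giving 1−D = 0.662656.
Difference = |0.581597 − 0.662656| = 0.081059, i.e. 0.0811 to 4 decimal places.

0.0811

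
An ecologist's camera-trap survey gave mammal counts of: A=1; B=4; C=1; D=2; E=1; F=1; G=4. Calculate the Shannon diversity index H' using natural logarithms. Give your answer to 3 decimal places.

Total N = 1+4+1+2+1+1+4 = 14, so the proportions are 0.07143, 0.28571, 0.07143, 0.14286, 0.07143, 0.07143, 0.28571 (working shown to 5 dp, full precision carried).
Each pᵢ ln pᵢ term: 0.07143×(-2.63906)=-0.18850, 0.28571×(-1.25276)=-0.35793, 0.07143×(-2.63906)=-0.18850, 0.14286×(-1.94591)=-0.27799, 0.07143×(-2.63906)=-0.18850, 0.07143×(-2.63906)=-0.18850, 0.28571×(-1.25276)=-0.35793.
Sum = -1.74787, so H' = 1.748.

1.748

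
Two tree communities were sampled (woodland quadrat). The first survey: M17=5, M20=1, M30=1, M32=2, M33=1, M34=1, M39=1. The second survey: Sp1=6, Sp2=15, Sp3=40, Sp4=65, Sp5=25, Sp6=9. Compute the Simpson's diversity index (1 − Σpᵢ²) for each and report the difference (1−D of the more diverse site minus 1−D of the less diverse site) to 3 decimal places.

0.029

The first survey: N=12, proportions 0.41667, 0.08333, 0.08333, 0.16667, 0.08333, 0.08333, 0.08333, giving 1−D = 0.76389 (working shown to 5 dp, full precision carried).
The second survey: N=160, proportions 0.0375, 0.09375, 0.25, 0.40625, 0.15625, 0.05625, giving 1−D = 0.73469.
Difference = |0.76389 − 0.73469| = 0.02920, i.e. 0.029 to 3 decimal places.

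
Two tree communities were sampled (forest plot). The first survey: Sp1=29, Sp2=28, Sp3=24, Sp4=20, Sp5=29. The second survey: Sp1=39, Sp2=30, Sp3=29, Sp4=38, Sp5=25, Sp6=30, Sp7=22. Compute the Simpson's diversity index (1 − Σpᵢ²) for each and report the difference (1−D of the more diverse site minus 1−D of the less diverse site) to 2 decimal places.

The first survey: N=130, proportions 0.2231, 0.2154, 0.1846, 0.1538, 0.2231, giving 1−D = 0.7963 (working shown to 4 dp, full precision carried).
The second survey: N=213, proportions 0.1831, 0.1408, 0.1362, 0.1784, 0.1174, 0.1408, 0.1033, giving 1−D = 0.8520.
Difference = |0.7963 − 0.8520| = 0.0557, i.e. 0.06 to 2 decimal places.

0.06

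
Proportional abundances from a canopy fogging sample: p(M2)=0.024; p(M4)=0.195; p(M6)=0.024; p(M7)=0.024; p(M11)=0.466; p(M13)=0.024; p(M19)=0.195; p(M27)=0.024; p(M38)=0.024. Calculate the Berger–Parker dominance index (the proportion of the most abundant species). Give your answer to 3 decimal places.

The largest proportion is 0.466, i.e. d = 0.466 to 3 decimal places.

0.466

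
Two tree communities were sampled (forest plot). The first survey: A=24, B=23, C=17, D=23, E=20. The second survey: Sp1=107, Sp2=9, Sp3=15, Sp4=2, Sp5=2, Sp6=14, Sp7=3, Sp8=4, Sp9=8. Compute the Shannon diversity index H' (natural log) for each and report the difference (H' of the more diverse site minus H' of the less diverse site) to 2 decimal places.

The first survey: N=107, proportions 0.2243, 0.215, 0.1589, 0.215, 0.1869, giving H' = 1.6019 (working shown to 4 dp, full precision carried).
The second survey: N=164, proportions 0.6524, 0.0549, 0.0915, 0.0122, 0.0122, 0.0854, 0.0183, 0.0244, 0.0488, giving H' = 1.2853.
Difference = |1.6019 − 1.2853| = 0.3166, i.e. 0.32 to 2 decimal places.

0.32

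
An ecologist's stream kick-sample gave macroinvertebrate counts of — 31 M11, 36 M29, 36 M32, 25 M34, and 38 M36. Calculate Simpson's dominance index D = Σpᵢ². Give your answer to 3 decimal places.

0.204

Total N = 31+36+36+25+38 = 166, so the proportions are 0.18675, 0.21687, 0.21687, 0.1506, 0.22892 (working shown to 5 dp, full precision carried).
D = 0.18675² + 0.21687² + 0.21687² + 0.1506² + 0.22892² = 0.03487 + 0.04703 + 0.04703 + 0.02268 + 0.05240 = 0.20402.
To 3 decimal places, D = 0.204.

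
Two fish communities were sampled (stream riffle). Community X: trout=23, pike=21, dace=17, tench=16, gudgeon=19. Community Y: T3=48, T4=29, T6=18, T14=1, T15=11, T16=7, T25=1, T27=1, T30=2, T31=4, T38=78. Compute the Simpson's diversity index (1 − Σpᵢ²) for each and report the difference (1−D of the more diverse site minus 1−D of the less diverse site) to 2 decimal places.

0.04

Community X: N=96, proportions 0.2396, 0.2188, 0.1771, 0.1667, 0.1979, giving 1−D = 0.7964 (working shown to 4 dp, full precision carried).
Community Y: N=200, proportions 0.24, 0.145, 0.09, 0.005, 0.055, 0.035, 0.005, 0.005, 0.01, 0.02, 0.39, giving 1−D = 0.7563.
Difference = |0.7964 − 0.7563| = 0.0401, i.e. 0.04 to 2 decimal places.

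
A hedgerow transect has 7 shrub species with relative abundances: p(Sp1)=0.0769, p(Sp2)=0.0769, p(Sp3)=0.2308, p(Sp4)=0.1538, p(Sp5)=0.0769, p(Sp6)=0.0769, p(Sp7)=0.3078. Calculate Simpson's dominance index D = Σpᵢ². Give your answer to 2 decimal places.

D = 0.0769² + 0.0769² + 0.2308² + 0.1538² + 0.0769² + 0.0769² + 0.3078² = 0.0059 + 0.0059 + 0.0533 + 0.0237 + 0.0059 + 0.0059 + 0.0947 = 0.1953 (working shown to 4 dp, full precision carried).
To 2 decimal places, D = 0.20.

0.20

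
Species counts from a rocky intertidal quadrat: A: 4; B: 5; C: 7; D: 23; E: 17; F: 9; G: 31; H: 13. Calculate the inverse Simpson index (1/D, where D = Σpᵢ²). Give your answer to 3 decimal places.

5.607

Total N = 4+5+7+23+17+9+31+13 = 109, so the proportions are 0.0366972, 0.0458716, 0.0642202, 0.2110092, 0.1559633, 0.0825688, 0.2844037, 0.1192661 (working shown to 7 dp, full precision carried).
D = 0.0366972² + 0.0458716² + 0.0642202² + 0.2110092² + 0.1559633² + 0.0825688² + 0.2844037² + 0.1192661² = 0.0013467 + 0.0021042 + 0.0041242 + 0.0445249 + 0.0243246 + 0.0068176 + 0.0808854 + 0.0142244 = 0.1783520.
So 1/D = 5.60689, i.e. 5.607 to 3 decimal places.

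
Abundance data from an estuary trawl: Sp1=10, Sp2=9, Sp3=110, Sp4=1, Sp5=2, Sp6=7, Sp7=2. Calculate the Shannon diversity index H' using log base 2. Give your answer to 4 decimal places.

Total N = 10+9+110+1+2+7+2 = 141, so the proportions are 0.070922, 0.06383, 0.780142, 0.007092, 0.014184, 0.049645, 0.014184 (working shown to 6 dp, full precision carried).
Each pᵢ log₂ pᵢ term: 0.070922×(-3.817623)=-0.270753, 0.06383×(-3.969626)=-0.253380, 0.780142×(-0.358192)=-0.279440, 0.007092×(-7.139551)=-0.050635, 0.014184×(-6.139551)=-0.087086, 0.049645×(-4.332196)=-0.215074, 0.014184×(-6.139551)=-0.087086.
Sum = -1.243454, so H' = 1.2435.

1.2435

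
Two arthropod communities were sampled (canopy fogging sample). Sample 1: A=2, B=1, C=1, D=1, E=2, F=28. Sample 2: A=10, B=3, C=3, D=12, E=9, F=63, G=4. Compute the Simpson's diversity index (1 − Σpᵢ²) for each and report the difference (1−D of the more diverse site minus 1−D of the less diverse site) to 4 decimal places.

0.2488

Sample 1: N=35, proportions 0.057143, 0.028571, 0.028571, 0.028571, 0.057143, 0.8, giving 1−D = 0.351020 (working shown to 6 dp, full precision carried).
Sample 2: N=104, proportions 0.096154, 0.028846, 0.028846, 0.115385, 0.086538, 0.605769, 0.038462, giving 1−D = 0.599852.
Difference = |0.351020 − 0.599852| = 0.248832, i.e. 0.2488 to 4 decimal places.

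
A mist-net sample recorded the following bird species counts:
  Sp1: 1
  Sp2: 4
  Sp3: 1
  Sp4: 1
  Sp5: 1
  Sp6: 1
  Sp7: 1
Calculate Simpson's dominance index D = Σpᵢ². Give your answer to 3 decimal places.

0.220

Total N = 1+4+1+1+1+1+1 = 10, so the proportions are 0.1, 0.4, 0.1, 0.1, 0.1, 0.1, 0.1 (working shown to 5 dp, full precision carried).
D = 0.1² + 0.4² + 0.1² + 0.1² + 0.1² + 0.1² + 0.1² = 0.01000 + 0.16000 + 0.01000 + 0.01000 + 0.01000 + 0.01000 + 0.01000 = 0.22000.
To 3 decimal places, D = 0.220.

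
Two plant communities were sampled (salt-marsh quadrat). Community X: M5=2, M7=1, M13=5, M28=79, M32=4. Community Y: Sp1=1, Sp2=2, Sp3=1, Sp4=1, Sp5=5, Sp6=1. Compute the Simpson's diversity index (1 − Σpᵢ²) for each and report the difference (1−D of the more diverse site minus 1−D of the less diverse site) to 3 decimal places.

0.486

Community X: N=91, proportions 0.02198, 0.01099, 0.05495, 0.86813, 0.04396, giving 1−D = 0.24079 (working shown to 5 dp, full precision carried).
Community Y: N=11, proportions 0.09091, 0.18182, 0.09091, 0.09091, 0.45455, 0.09091, giving 1−D = 0.72727.
Difference = |0.24079 − 0.72727| = 0.48648, i.e. 0.486 to 3 decimal places.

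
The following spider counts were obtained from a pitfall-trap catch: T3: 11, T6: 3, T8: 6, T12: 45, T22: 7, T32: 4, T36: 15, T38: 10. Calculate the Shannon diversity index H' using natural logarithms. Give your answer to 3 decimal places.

Total N = 11+3+6+45+7+4+15+10 = 101, so the proportions are 0.10891, 0.0297, 0.05941, 0.44554, 0.06931, 0.0396, 0.14851, 0.09901 (working shown to 5 dp, full precision carried).
Each pᵢ ln pᵢ term: 0.10891×(-2.21723)=-0.24148, 0.0297×(-3.51651)=-0.10445, 0.05941×(-2.82336)=-0.16772, 0.44554×(-0.80846)=-0.36020, 0.06931×(-2.66921)=-0.18499, 0.0396×(-3.22883)=-0.12787, 0.14851×(-1.90707)=-0.28323, 0.09901×(-2.31254)=-0.22896.
Sum = -1.69892, so H' = 1.699.

1.699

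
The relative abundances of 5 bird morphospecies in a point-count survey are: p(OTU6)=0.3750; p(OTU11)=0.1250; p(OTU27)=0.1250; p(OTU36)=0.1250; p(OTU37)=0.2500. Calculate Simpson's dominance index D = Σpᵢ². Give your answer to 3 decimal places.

0.250

D = 0.375² + 0.125² + 0.125² + 0.125² + 0.25² = 0.14062 + 0.01562 + 0.01562 + 0.01562 + 0.06250 = 0.25000 (working shown to 5 dp, full precision carried).
To 3 decimal places, D = 0.250.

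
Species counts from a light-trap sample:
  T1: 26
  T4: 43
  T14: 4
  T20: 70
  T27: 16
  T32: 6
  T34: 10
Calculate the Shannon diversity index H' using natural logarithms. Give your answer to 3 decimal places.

Total N = 26+43+4+70+16+6+10 = 175, so the proportions are 0.14857, 0.24571, 0.02286, 0.4, 0.09143, 0.03429, 0.05714 (working shown to 5 dp, full precision carried).
Each pᵢ ln pᵢ term: 0.14857×(-1.90669)=-0.28328, 0.24571×(-1.40359)=-0.34488, 0.02286×(-3.77849)=-0.08637, 0.4×(-0.91629)=-0.36652, 0.09143×(-2.39220)=-0.21872, 0.03429×(-3.37303)=-0.11565, 0.05714×(-2.86220)=-0.16355.
Sum = -1.57896, so H' = 1.579.

1.579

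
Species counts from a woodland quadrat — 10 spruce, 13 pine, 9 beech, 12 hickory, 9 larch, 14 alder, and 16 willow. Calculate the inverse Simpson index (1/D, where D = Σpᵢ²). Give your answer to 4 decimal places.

6.7079

Total N = 10+13+9+12+9+14+16 = 83, so the proportions are 0.12048193, 0.15662651, 0.10843373, 0.14457831, 0.10843373, 0.1686747, 0.19277108 (working shown to 8 dp, full precision carried).
D = 0.12048193² + 0.15662651² + 0.10843373² + 0.14457831² + 0.10843373² + 0.1686747² + 0.19277108² = 0.01451589 + 0.02453186 + 0.01175787 + 0.02090289 + 0.01175787 + 0.02845115 + 0.03716069 = 0.14907824.
So 1/D = 6.707887, i.e. 6.7079 to 4 decimal places.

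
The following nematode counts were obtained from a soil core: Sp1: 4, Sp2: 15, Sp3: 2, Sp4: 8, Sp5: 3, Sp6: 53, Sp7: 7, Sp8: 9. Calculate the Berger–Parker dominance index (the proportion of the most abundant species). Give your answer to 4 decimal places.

0.5248

Total N = 4+15+2+8+3+53+7+9 = 101, so the proportions are 0.039604, 0.148515, 0.019802, 0.079208, 0.029703, 0.524752, 0.069307, 0.089109 (working shown to 6 dp, full precision carried).
The largest proportion is 0.524752, i.e. d = 0.5248 to 4 decimal places.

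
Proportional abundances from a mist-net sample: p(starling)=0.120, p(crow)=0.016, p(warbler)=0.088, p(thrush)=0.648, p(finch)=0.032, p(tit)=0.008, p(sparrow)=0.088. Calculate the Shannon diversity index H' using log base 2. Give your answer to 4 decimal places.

Each pᵢ log₂ pᵢ term (working shown to 6 dp, full precision carried): 0.12×(-3.058894)=-0.367067, 0.016×(-5.965784)=-0.095453, 0.088×(-3.506353)=-0.308559, 0.648×(-0.625934)=-0.405605, 0.032×(-4.965784)=-0.158905, 0.008×(-6.965784)=-0.055726, 0.088×(-3.506353)=-0.308559.
Sum = -1.699875, so H' = 1.6999.

1.6999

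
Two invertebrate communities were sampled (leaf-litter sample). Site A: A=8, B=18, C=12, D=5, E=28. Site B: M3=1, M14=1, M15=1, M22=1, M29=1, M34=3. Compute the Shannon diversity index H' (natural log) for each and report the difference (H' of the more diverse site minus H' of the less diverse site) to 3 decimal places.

Site A: N=71, proportions 0.11268, 0.25352, 0.16901, 0.07042, 0.39437, giving H' = 1.44817 (working shown to 5 dp, full precision carried).
Site B: N=8, proportions 0.125, 0.125, 0.125, 0.125, 0.125, 0.375, giving H' = 1.66746.
Difference = |1.44817 − 1.66746| = 0.21929, i.e. 0.219 to 3 decimal places.

0.219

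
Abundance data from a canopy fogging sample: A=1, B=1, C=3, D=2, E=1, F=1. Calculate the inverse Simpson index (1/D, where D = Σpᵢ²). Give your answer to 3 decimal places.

Total N = 1+1+3+2+1+1 = 9, so the proportions are 0.1111111, 0.1111111, 0.3333333, 0.2222222, 0.1111111, 0.1111111 (working shown to 7 dp, full precision carried).
D = 0.1111111² + 0.1111111² + 0.3333333² + 0.2222222² + 0.1111111² + 0.1111111² = 0.0123457 + 0.0123457 + 0.1111111 + 0.0493827 + 0.0123457 + 0.0123457 = 0.2098765.
So 1/D = 4.76471, i.e. 4.765 to 3 decimal places.

4.765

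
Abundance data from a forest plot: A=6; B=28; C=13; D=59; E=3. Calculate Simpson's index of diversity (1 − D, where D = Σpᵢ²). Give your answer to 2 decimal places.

Total N = 6+28+13+59+3 = 109, so the proportions are 0.055, 0.2569, 0.1193, 0.5413, 0.0275 (working shown to 4 dp, full precision carried).
D = 0.055² + 0.2569² + 0.1193² + 0.5413² + 0.0275² = 0.0030 + 0.0660 + 0.0142 + 0.2930 + 0.0008 = 0.3770.
So 1 − D = 0.6230, i.e. 0.62 to 2 decimal places.

0.62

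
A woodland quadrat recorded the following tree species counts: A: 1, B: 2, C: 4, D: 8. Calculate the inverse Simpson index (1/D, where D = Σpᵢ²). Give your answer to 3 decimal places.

Total N = 1+2+4+8 = 15, so the proportions are 0.066667, 0.133333, 0.266667, 0.533333 (working shown to 6 dp, full precision carried).
D = 0.066667² + 0.133333² + 0.266667² + 0.533333² = 0.004444 + 0.017778 + 0.071111 + 0.284444 = 0.377778.
So 1/D = 2.64706, i.e. 2.647 to 3 decimal places.

2.647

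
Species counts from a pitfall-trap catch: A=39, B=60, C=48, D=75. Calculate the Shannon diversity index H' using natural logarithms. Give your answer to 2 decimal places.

Total N = 39+60+48+75 = 222, so the proportions are 0.1757, 0.2703, 0.2162, 0.3378 (working shown to 4 dp, full precision carried).
Each pᵢ ln pᵢ term: 0.1757×(-1.7391)=-0.3055, 0.2703×(-1.3083)=-0.3536, 0.2162×(-1.5315)=-0.3311, 0.3378×(-1.0852)=-0.3666.
Sum = -1.3569, so H' = 1.36.

1.36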